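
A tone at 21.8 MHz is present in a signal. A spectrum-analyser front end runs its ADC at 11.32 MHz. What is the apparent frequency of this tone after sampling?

21.8 MHz mod fs = 10.48 MHz.
10.48 MHz > fs/2 = 5.66 MHz, folds to fs − 10.48 MHz = 0.84 MHz.

0.84 MHz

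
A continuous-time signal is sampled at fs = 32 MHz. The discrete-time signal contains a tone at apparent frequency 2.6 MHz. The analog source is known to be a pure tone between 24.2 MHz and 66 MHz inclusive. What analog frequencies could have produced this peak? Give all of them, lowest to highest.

29.4 MHz, 34.6 MHz, 61.4 MHz

Frequencies that alias to 2.6 MHz are k·fs ± 2.6 MHz for integer k ≥ 0.
k=0: 2.6 MHz.
k=1: 29.4 MHz, 34.6 MHz.
k=2: 61.4 MHz, 66.6 MHz.
k=3: 93.4 MHz, 98.6 MHz.
Within [24.2 MHz, 66 MHz]: 29.4 MHz, 34.6 MHz, 61.4 MHz.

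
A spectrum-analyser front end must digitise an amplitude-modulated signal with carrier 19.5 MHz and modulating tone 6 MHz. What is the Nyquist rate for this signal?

51 MHz

AM sidebands sit at fc ± fm = 13.5 MHz and 25.5 MHz.
Highest-frequency component: 25.5 MHz.
Nyquist rate = 2 × 25.5 MHz = 51 MHz.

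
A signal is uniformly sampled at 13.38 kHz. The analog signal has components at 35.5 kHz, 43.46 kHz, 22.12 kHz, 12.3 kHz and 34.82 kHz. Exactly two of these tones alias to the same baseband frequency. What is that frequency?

fs/2 = 6.69 kHz.
35.5 kHz mod fs = 8.74 kHz.
8.74 kHz > fs/2 = 6.69 kHz, folds to fs − 8.74 kHz = 4.64 kHz.
43.46 kHz mod fs = 3.32 kHz.
3.32 kHz ≤ fs/2 = 6.69 kHz, appears at 3.32 kHz.
22.12 kHz mod fs = 8.74 kHz.
8.74 kHz > fs/2 = 6.69 kHz, folds to fs − 8.74 kHz = 4.64 kHz.
12.3 kHz > fs/2 = 6.69 kHz, folds to fs − 12.3 kHz = 1.08 kHz.
34.82 kHz mod fs = 8.06 kHz.
8.06 kHz > fs/2 = 6.69 kHz, folds to fs − 8.06 kHz = 5.32 kHz.
22.12 kHz and 35.5 kHz both map to 4.64 kHz.

4.64 kHz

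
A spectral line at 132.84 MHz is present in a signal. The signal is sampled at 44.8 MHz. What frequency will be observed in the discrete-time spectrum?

1.56 MHz

132.84 MHz mod fs = 43.24 MHz.
43.24 MHz > fs/2 = 22.4 MHz, folds to fs − 43.24 MHz = 1.56 MHz.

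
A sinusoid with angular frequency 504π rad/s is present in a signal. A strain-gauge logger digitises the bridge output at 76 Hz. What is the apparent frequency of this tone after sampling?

ω = 504π rad/s → f = ω/(2π) = 252 Hz.
252 Hz mod fs = 24 Hz.
24 Hz ≤ fs/2 = 38 Hz, appears at 24 Hz.

24 Hz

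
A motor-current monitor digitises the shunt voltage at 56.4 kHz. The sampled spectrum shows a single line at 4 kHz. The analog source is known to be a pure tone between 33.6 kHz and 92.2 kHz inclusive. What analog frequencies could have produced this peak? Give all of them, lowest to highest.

52.4 kHz, 60.4 kHz

Frequencies that alias to 4 kHz are k·fs ± 4 kHz for integer k ≥ 0.
k=0: 4 kHz.
k=1: 52.4 kHz, 60.4 kHz.
k=2: 108.8 kHz, 116.8 kHz.
Within [33.6 kHz, 92.2 kHz]: 52.4 kHz, 60.4 kHz.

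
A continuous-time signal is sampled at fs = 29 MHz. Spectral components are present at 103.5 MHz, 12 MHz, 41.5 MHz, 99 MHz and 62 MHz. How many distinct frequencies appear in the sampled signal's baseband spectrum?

fs/2 = 14.5 MHz.
103.5 MHz mod fs = 16.5 MHz.
16.5 MHz > fs/2 = 14.5 MHz, folds to fs − 16.5 MHz = 12.5 MHz.
12 MHz ≤ fs/2 = 14.5 MHz, passes unchanged.
41.5 MHz mod fs = 12.5 MHz.
12.5 MHz ≤ fs/2 = 14.5 MHz, appears at 12.5 MHz.
99 MHz mod fs = 12 MHz.
12 MHz ≤ fs/2 = 14.5 MHz, appears at 12 MHz.
62 MHz mod fs = 4 MHz.
4 MHz ≤ fs/2 = 14.5 MHz, appears at 4 MHz.
Distinct values: {4 MHz, 12 MHz, 12.5 MHz} → 3.

3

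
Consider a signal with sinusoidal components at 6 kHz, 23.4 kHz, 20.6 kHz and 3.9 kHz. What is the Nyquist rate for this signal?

46.8 kHz

Highest-frequency component: 23.4 kHz.
Nyquist rate = 2 × 23.4 kHz = 46.8 kHz.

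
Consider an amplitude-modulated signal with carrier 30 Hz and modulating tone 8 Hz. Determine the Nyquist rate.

AM sidebands sit at fc ± fm = 22 Hz and 38 Hz.
Highest-frequency component: 38 Hz.
Nyquist rate = 2 × 38 Hz = 76 Hz.

76 Hz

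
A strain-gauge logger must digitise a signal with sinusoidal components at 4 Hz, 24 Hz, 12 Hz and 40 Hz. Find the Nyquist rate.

80 Hz

Highest-frequency component: 40 Hz.
Nyquist rate = 2 × 40 Hz = 80 Hz.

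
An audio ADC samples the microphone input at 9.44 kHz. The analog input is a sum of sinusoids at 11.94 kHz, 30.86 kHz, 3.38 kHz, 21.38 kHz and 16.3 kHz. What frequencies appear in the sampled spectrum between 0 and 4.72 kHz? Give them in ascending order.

2.5 kHz, 2.54 kHz, 2.58 kHz, 3.38 kHz

fs/2 = 4.72 kHz.
11.94 kHz mod fs = 2.5 kHz.
2.5 kHz ≤ fs/2 = 4.72 kHz, appears at 2.5 kHz.
30.86 kHz mod fs = 2.54 kHz.
2.54 kHz ≤ fs/2 = 4.72 kHz, appears at 2.54 kHz.
3.38 kHz ≤ fs/2 = 4.72 kHz, passes unchanged.
21.38 kHz mod fs = 2.5 kHz.
2.5 kHz ≤ fs/2 = 4.72 kHz, appears at 2.5 kHz.
16.3 kHz mod fs = 6.86 kHz.
6.86 kHz > fs/2 = 4.72 kHz, folds to fs − 6.86 kHz = 2.58 kHz.
Distinct values: {2.5 kHz, 2.54 kHz, 2.58 kHz, 3.38 kHz}.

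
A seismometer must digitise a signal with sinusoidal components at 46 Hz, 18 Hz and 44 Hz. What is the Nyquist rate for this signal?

92 Hz

Highest-frequency component: 46 Hz.
Nyquist rate = 2 × 46 Hz = 92 Hz.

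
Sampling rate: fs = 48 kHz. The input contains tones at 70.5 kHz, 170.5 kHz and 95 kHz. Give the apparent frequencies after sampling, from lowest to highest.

1 kHz, 21.5 kHz, 22.5 kHz

fs/2 = 24 kHz.
70.5 kHz mod fs = 22.5 kHz.
22.5 kHz ≤ fs/2 = 24 kHz, appears at 22.5 kHz.
170.5 kHz mod fs = 26.5 kHz.
26.5 kHz > fs/2 = 24 kHz, folds to fs − 26.5 kHz = 21.5 kHz.
95 kHz mod fs = 47 kHz.
47 kHz > fs/2 = 24 kHz, folds to fs − 47 kHz = 1 kHz.
Distinct values: {1 kHz, 21.5 kHz, 22.5 kHz}.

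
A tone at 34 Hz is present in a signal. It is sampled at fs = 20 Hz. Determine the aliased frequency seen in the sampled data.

6 Hz

34 Hz mod fs = 14 Hz.
14 Hz > fs/2 = 10 Hz, folds to fs − 14 Hz = 6 Hz.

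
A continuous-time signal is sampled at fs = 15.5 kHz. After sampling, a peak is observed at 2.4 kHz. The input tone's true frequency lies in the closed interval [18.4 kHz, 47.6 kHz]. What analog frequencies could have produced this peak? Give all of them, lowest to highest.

28.6 kHz, 33.4 kHz, 44.1 kHz

Frequencies that alias to 2.4 kHz are k·fs ± 2.4 kHz for integer k ≥ 0.
k=0: 2.4 kHz.
k=1: 13.1 kHz, 17.9 kHz.
k=2: 28.6 kHz, 33.4 kHz.
k=3: 44.1 kHz, 48.9 kHz.
k=4: 59.6 kHz, 64.4 kHz.
Within [18.4 kHz, 47.6 kHz]: 28.6 kHz, 33.4 kHz, 44.1 kHz.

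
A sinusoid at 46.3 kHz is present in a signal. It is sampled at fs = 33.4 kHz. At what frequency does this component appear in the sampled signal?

12.9 kHz

46.3 kHz mod fs = 12.9 kHz.
12.9 kHz ≤ fs/2 = 16.7 kHz, appears at 12.9 kHz.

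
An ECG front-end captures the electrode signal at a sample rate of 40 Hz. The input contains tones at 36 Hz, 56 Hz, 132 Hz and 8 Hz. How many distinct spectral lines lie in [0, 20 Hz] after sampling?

fs/2 = 20 Hz.
36 Hz > fs/2 = 20 Hz, folds to fs − 36 Hz = 4 Hz.
56 Hz mod fs = 16 Hz.
16 Hz ≤ fs/2 = 20 Hz, appears at 16 Hz.
132 Hz mod fs = 12 Hz.
12 Hz ≤ fs/2 = 20 Hz, appears at 12 Hz.
8 Hz ≤ fs/2 = 20 Hz, passes unchanged.
Distinct values: {4 Hz, 8 Hz, 12 Hz, 16 Hz} → 4.

4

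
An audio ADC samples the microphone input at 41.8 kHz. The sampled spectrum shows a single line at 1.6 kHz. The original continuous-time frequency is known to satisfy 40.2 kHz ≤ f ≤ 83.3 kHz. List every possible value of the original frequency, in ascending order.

Frequencies that alias to 1.6 kHz are k·fs ± 1.6 kHz for integer k ≥ 0.
k=0: 1.6 kHz.
k=1: 40.2 kHz, 43.4 kHz.
k=2: 82 kHz, 85.2 kHz.
k=3: 123.8 kHz, 127 kHz.
Within [40.2 kHz, 83.3 kHz]: 40.2 kHz, 43.4 kHz, 82 kHz.

40.2 kHz, 43.4 kHz, 82 kHz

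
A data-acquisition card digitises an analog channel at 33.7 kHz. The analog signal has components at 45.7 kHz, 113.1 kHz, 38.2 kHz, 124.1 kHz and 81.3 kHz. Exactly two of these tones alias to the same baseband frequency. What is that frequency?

fs/2 = 16.85 kHz.
45.7 kHz mod fs = 12 kHz.
12 kHz ≤ fs/2 = 16.85 kHz, appears at 12 kHz.
113.1 kHz mod fs = 12 kHz.
12 kHz ≤ fs/2 = 16.85 kHz, appears at 12 kHz.
38.2 kHz mod fs = 4.5 kHz.
4.5 kHz ≤ fs/2 = 16.85 kHz, appears at 4.5 kHz.
124.1 kHz mod fs = 23 kHz.
23 kHz > fs/2 = 16.85 kHz, folds to fs − 23 kHz = 10.7 kHz.
81.3 kHz mod fs = 13.9 kHz.
13.9 kHz ≤ fs/2 = 16.85 kHz, appears at 13.9 kHz.
45.7 kHz and 113.1 kHz both map to 12 kHz.

12 kHz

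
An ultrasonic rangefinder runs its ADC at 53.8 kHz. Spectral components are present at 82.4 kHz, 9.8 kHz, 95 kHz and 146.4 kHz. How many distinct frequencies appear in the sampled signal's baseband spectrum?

4

fs/2 = 26.9 kHz.
82.4 kHz mod fs = 28.6 kHz.
28.6 kHz > fs/2 = 26.9 kHz, folds to fs − 28.6 kHz = 25.2 kHz.
9.8 kHz ≤ fs/2 = 26.9 kHz, passes unchanged.
95 kHz mod fs = 41.2 kHz.
41.2 kHz > fs/2 = 26.9 kHz, folds to fs − 41.2 kHz = 12.6 kHz.
146.4 kHz mod fs = 38.8 kHz.
38.8 kHz > fs/2 = 26.9 kHz, folds to fs − 38.8 kHz = 15 kHz.
Distinct values: {9.8 kHz, 12.6 kHz, 15 kHz, 25.2 kHz} → 4.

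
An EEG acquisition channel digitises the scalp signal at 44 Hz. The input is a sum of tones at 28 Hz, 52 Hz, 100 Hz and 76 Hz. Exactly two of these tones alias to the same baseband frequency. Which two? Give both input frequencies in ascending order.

76 Hz, 100 Hz

fs/2 = 22 Hz.
28 Hz > fs/2 = 22 Hz, folds to fs − 28 Hz = 16 Hz.
52 Hz mod fs = 8 Hz.
8 Hz ≤ fs/2 = 22 Hz, appears at 8 Hz.
100 Hz mod fs = 12 Hz.
12 Hz ≤ fs/2 = 22 Hz, appears at 12 Hz.
76 Hz mod fs = 32 Hz.
32 Hz > fs/2 = 22 Hz, folds to fs − 32 Hz = 12 Hz.
76 Hz and 100 Hz both map to 12 Hz.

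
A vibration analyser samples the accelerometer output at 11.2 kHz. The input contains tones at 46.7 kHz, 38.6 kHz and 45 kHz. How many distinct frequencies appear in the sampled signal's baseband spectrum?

fs/2 = 5.6 kHz.
46.7 kHz mod fs = 1.9 kHz.
1.9 kHz ≤ fs/2 = 5.6 kHz, appears at 1.9 kHz.
38.6 kHz mod fs = 5 kHz.
5 kHz ≤ fs/2 = 5.6 kHz, appears at 5 kHz.
45 kHz mod fs = 0.2 kHz.
0.2 kHz ≤ fs/2 = 5.6 kHz, appears at 0.2 kHz.
Distinct values: {0.2 kHz, 1.9 kHz, 5 kHz} → 3.

3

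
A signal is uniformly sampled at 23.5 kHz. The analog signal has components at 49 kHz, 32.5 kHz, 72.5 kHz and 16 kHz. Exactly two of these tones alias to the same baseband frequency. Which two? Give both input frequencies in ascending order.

fs/2 = 11.75 kHz.
49 kHz mod fs = 2 kHz.
2 kHz ≤ fs/2 = 11.75 kHz, appears at 2 kHz.
32.5 kHz mod fs = 9 kHz.
9 kHz ≤ fs/2 = 11.75 kHz, appears at 9 kHz.
72.5 kHz mod fs = 2 kHz.
2 kHz ≤ fs/2 = 11.75 kHz, appears at 2 kHz.
16 kHz > fs/2 = 11.75 kHz, folds to fs − 16 kHz = 7.5 kHz.
49 kHz and 72.5 kHz both map to 2 kHz.

49 kHz, 72.5 kHz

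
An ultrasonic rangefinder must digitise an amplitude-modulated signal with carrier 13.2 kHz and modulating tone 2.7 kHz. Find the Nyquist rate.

31.8 kHz

AM sidebands sit at fc ± fm = 10.5 kHz and 15.9 kHz.
Highest-frequency component: 15.9 kHz.
Nyquist rate = 2 × 15.9 kHz = 31.8 kHz.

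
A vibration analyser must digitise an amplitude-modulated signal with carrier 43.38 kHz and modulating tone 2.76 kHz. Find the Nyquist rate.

92.28 kHz

AM sidebands sit at fc ± fm = 40.62 kHz and 46.14 kHz.
Highest-frequency component: 46.14 kHz.
Nyquist rate = 2 × 46.14 kHz = 92.28 kHz.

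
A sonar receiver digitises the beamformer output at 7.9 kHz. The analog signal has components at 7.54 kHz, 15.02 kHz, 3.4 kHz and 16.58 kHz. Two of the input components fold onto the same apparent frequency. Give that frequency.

fs/2 = 3.95 kHz.
7.54 kHz > fs/2 = 3.95 kHz, folds to fs − 7.54 kHz = 0.36 kHz.
15.02 kHz mod fs = 7.12 kHz.
7.12 kHz > fs/2 = 3.95 kHz, folds to fs − 7.12 kHz = 0.78 kHz.
3.4 kHz ≤ fs/2 = 3.95 kHz, passes unchanged.
16.58 kHz mod fs = 0.78 kHz.
0.78 kHz ≤ fs/2 = 3.95 kHz, appears at 0.78 kHz.
15.02 kHz and 16.58 kHz both map to 0.78 kHz.

0.78 kHz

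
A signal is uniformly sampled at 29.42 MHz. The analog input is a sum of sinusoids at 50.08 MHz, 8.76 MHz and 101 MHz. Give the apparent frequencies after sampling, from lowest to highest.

fs/2 = 14.71 MHz.
50.08 MHz mod fs = 20.66 MHz.
20.66 MHz > fs/2 = 14.71 MHz, folds to fs − 20.66 MHz = 8.76 MHz.
8.76 MHz ≤ fs/2 = 14.71 MHz, passes unchanged.
101 MHz mod fs = 12.74 MHz.
12.74 MHz ≤ fs/2 = 14.71 MHz, appears at 12.74 MHz.
Distinct values: {8.76 MHz, 12.74 MHz}.

8.76 MHz, 12.74 MHz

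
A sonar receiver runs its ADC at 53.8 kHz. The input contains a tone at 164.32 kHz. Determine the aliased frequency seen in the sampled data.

2.92 kHz

164.32 kHz mod fs = 2.92 kHz.
2.92 kHz ≤ fs/2 = 26.9 kHz, appears at 2.92 kHz.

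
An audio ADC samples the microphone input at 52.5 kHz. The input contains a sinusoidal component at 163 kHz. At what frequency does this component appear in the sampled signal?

5.5 kHz

163 kHz mod fs = 5.5 kHz.
5.5 kHz ≤ fs/2 = 26.25 kHz, appears at 5.5 kHz.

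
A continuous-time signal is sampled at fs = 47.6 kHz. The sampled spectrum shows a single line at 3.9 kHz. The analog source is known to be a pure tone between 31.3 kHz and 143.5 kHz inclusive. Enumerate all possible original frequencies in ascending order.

Frequencies that alias to 3.9 kHz are k·fs ± 3.9 kHz for integer k ≥ 0.
k=0: 3.9 kHz.
k=1: 43.7 kHz, 51.5 kHz.
k=2: 91.3 kHz, 99.1 kHz.
k=3: 138.9 kHz, 146.7 kHz.
k=4: 186.5 kHz, 194.3 kHz.
Within [31.3 kHz, 143.5 kHz]: 43.7 kHz, 51.5 kHz, 91.3 kHz, 99.1 kHz, 138.9 kHz.

43.7 kHz, 51.5 kHz, 91.3 kHz, 99.1 kHz, 138.9 kHz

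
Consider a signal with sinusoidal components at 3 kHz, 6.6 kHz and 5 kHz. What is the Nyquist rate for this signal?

13.2 kHz

Highest-frequency component: 6.6 kHz.
Nyquist rate = 2 × 6.6 kHz = 13.2 kHz.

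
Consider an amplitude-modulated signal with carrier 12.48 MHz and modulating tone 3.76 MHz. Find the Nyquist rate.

32.48 MHz

AM sidebands sit at fc ± fm = 8.72 MHz and 16.24 MHz.
Highest-frequency component: 16.24 MHz.
Nyquist rate = 2 × 16.24 MHz = 32.48 MHz.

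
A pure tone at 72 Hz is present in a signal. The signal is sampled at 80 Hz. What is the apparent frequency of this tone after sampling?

72 Hz > fs/2 = 40 Hz, folds to fs − 72 Hz = 8 Hz.

8 Hz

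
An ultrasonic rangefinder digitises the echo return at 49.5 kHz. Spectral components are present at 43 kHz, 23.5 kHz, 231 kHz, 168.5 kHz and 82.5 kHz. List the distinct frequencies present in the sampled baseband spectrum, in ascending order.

6.5 kHz, 16.5 kHz, 20 kHz, 23.5 kHz

fs/2 = 24.75 kHz.
43 kHz > fs/2 = 24.75 kHz, folds to fs − 43 kHz = 6.5 kHz.
23.5 kHz ≤ fs/2 = 24.75 kHz, passes unchanged.
231 kHz mod fs = 33 kHz.
33 kHz > fs/2 = 24.75 kHz, folds to fs − 33 kHz = 16.5 kHz.
168.5 kHz mod fs = 20 kHz.
20 kHz ≤ fs/2 = 24.75 kHz, appears at 20 kHz.
82.5 kHz mod fs = 33 kHz.
33 kHz > fs/2 = 24.75 kHz, folds to fs − 33 kHz = 16.5 kHz.
Distinct values: {6.5 kHz, 16.5 kHz, 20 kHz, 23.5 kHz}.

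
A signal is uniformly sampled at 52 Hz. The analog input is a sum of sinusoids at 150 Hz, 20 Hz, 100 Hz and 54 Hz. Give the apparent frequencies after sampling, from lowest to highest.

2 Hz, 4 Hz, 6 Hz, 20 Hz

fs/2 = 26 Hz.
150 Hz mod fs = 46 Hz.
46 Hz > fs/2 = 26 Hz, folds to fs − 46 Hz = 6 Hz.
20 Hz ≤ fs/2 = 26 Hz, passes unchanged.
100 Hz mod fs = 48 Hz.
48 Hz > fs/2 = 26 Hz, folds to fs − 48 Hz = 4 Hz.
54 Hz mod fs = 2 Hz.
2 Hz ≤ fs/2 = 26 Hz, appears at 2 Hz.
Distinct values: {2 Hz, 4 Hz, 6 Hz, 20 Hz}.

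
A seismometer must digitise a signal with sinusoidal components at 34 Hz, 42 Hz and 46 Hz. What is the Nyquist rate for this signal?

Highest-frequency component: 46 Hz.
Nyquist rate = 2 × 46 Hz = 92 Hz.

92 Hz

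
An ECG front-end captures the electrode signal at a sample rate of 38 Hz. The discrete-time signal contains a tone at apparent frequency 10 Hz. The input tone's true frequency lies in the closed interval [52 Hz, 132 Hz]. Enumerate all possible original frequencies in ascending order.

66 Hz, 86 Hz, 104 Hz, 124 Hz

Frequencies that alias to 10 Hz are k·fs ± 10 Hz for integer k ≥ 0.
k=0: 10 Hz.
k=1: 28 Hz, 48 Hz.
k=2: 66 Hz, 86 Hz.
k=3: 104 Hz, 124 Hz.
k=4: 142 Hz, 162 Hz.
Within [52 Hz, 132 Hz]: 66 Hz, 86 Hz, 104 Hz, 124 Hz.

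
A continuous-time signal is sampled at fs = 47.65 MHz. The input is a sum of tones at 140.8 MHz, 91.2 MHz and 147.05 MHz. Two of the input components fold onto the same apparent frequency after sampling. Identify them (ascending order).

fs/2 = 23.825 MHz.
140.8 MHz mod fs = 45.5 MHz.
45.5 MHz > fs/2 = 23.825 MHz, folds to fs − 45.5 MHz = 2.15 MHz.
91.2 MHz mod fs = 43.55 MHz.
43.55 MHz > fs/2 = 23.825 MHz, folds to fs − 43.55 MHz = 4.1 MHz.
147.05 MHz mod fs = 4.1 MHz.
4.1 MHz ≤ fs/2 = 23.825 MHz, appears at 4.1 MHz.
91.2 MHz and 147.05 MHz both map to 4.1 MHz.

91.2 MHz, 147.05 MHz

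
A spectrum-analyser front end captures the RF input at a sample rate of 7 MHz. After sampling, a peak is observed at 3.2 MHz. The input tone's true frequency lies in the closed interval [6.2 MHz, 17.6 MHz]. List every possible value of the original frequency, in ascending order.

Frequencies that alias to 3.2 MHz are k·fs ± 3.2 MHz for integer k ≥ 0.
k=0: 3.2 MHz.
k=1: 3.8 MHz, 10.2 MHz.
k=2: 10.8 MHz, 17.2 MHz.
k=3: 17.8 MHz, 24.2 MHz.
Within [6.2 MHz, 17.6 MHz]: 10.2 MHz, 10.8 MHz, 17.2 MHz.

10.2 MHz, 10.8 MHz, 17.2 MHz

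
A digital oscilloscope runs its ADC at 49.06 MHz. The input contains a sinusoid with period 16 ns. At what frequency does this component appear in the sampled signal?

13.44 MHz

T = 16 ns → f = 1/T = 62.5 MHz.
62.5 MHz mod fs = 13.44 MHz.
13.44 MHz ≤ fs/2 = 24.53 MHz, appears at 13.44 MHz.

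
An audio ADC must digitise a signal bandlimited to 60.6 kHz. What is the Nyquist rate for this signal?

121.2 kHz

Nyquist rate = 2 × 60.6 kHz = 121.2 kHz.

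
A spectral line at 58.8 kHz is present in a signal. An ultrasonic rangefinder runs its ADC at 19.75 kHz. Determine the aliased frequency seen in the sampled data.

0.45 kHz

58.8 kHz mod fs = 19.3 kHz.
19.3 kHz > fs/2 = 9.875 kHz, folds to fs − 19.3 kHz = 0.45 kHz.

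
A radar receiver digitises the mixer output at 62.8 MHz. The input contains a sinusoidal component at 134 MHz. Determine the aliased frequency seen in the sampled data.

134 MHz mod fs = 8.4 MHz.
8.4 MHz ≤ fs/2 = 31.4 MHz, appears at 8.4 MHz.

8.4 MHz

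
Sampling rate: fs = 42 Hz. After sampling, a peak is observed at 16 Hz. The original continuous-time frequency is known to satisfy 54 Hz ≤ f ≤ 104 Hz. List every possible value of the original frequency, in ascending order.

58 Hz, 68 Hz, 100 Hz

Frequencies that alias to 16 Hz are k·fs ± 16 Hz for integer k ≥ 0.
k=0: 16 Hz.
k=1: 26 Hz, 58 Hz.
k=2: 68 Hz, 100 Hz.
k=3: 110 Hz, 142 Hz.
Within [54 Hz, 104 Hz]: 58 Hz, 68 Hz, 100 Hz.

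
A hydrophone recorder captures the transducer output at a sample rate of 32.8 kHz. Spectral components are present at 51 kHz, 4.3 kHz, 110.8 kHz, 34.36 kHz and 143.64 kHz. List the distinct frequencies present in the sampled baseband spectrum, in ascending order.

fs/2 = 16.4 kHz.
51 kHz mod fs = 18.2 kHz.
18.2 kHz > fs/2 = 16.4 kHz, folds to fs − 18.2 kHz = 14.6 kHz.
4.3 kHz ≤ fs/2 = 16.4 kHz, passes unchanged.
110.8 kHz mod fs = 12.4 kHz.
12.4 kHz ≤ fs/2 = 16.4 kHz, appears at 12.4 kHz.
34.36 kHz mod fs = 1.56 kHz.
1.56 kHz ≤ fs/2 = 16.4 kHz, appears at 1.56 kHz.
143.64 kHz mod fs = 12.44 kHz.
12.44 kHz ≤ fs/2 = 16.4 kHz, appears at 12.44 kHz.
Distinct values: {1.56 kHz, 4.3 kHz, 12.4 kHz, 12.44 kHz, 14.6 kHz}.

1.56 kHz, 4.3 kHz, 12.4 kHz, 12.44 kHz, 14.6 kHz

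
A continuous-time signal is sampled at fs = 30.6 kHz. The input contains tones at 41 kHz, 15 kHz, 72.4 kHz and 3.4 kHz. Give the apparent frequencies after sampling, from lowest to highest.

fs/2 = 15.3 kHz.
41 kHz mod fs = 10.4 kHz.
10.4 kHz ≤ fs/2 = 15.3 kHz, appears at 10.4 kHz.
15 kHz ≤ fs/2 = 15.3 kHz, passes unchanged.
72.4 kHz mod fs = 11.2 kHz.
11.2 kHz ≤ fs/2 = 15.3 kHz, appears at 11.2 kHz.
3.4 kHz ≤ fs/2 = 15.3 kHz, passes unchanged.
Distinct values: {3.4 kHz, 10.4 kHz, 11.2 kHz, 15 kHz}.

3.4 kHz, 10.4 kHz, 11.2 kHz, 15 kHz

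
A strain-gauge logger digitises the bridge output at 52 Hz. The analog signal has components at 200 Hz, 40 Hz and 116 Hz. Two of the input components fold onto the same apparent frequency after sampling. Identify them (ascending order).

fs/2 = 26 Hz.
200 Hz mod fs = 44 Hz.
44 Hz > fs/2 = 26 Hz, folds to fs − 44 Hz = 8 Hz.
40 Hz > fs/2 = 26 Hz, folds to fs − 40 Hz = 12 Hz.
116 Hz mod fs = 12 Hz.
12 Hz ≤ fs/2 = 26 Hz, appears at 12 Hz.
40 Hz and 116 Hz both map to 12 Hz.

40 Hz, 116 Hz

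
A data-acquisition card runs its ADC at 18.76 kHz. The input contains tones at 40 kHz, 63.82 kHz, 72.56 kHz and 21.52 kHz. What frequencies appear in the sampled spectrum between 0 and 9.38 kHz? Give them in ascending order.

fs/2 = 9.38 kHz.
40 kHz mod fs = 2.48 kHz.
2.48 kHz ≤ fs/2 = 9.38 kHz, appears at 2.48 kHz.
63.82 kHz mod fs = 7.54 kHz.
7.54 kHz ≤ fs/2 = 9.38 kHz, appears at 7.54 kHz.
72.56 kHz mod fs = 16.28 kHz.
16.28 kHz > fs/2 = 9.38 kHz, folds to fs − 16.28 kHz = 2.48 kHz.
21.52 kHz mod fs = 2.76 kHz.
2.76 kHz ≤ fs/2 = 9.38 kHz, appears at 2.76 kHz.
Distinct values: {2.48 kHz, 2.76 kHz, 7.54 kHz}.

2.48 kHz, 2.76 kHz, 7.54 kHz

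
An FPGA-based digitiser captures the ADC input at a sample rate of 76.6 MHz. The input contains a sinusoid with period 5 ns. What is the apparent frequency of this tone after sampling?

T = 5 ns → f = 1/T = 200 MHz.
200 MHz mod fs = 46.8 MHz.
46.8 MHz > fs/2 = 38.3 MHz, folds to fs − 46.8 MHz = 29.8 MHz.

29.8 MHz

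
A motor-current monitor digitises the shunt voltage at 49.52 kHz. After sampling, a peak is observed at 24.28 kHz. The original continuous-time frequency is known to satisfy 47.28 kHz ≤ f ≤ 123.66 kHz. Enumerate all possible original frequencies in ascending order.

Frequencies that alias to 24.28 kHz are k·fs ± 24.28 kHz for integer k ≥ 0.
k=0: 24.28 kHz.
k=1: 25.24 kHz, 73.8 kHz.
k=2: 74.76 kHz, 123.32 kHz.
k=3: 124.28 kHz, 172.84 kHz.
Within [47.28 kHz, 123.66 kHz]: 73.8 kHz, 74.76 kHz, 123.32 kHz.

73.8 kHz, 74.76 kHz, 123.32 kHz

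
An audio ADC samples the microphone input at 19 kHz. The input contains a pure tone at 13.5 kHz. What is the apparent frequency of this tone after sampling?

13.5 kHz > fs/2 = 9.5 kHz, folds to fs − 13.5 kHz = 5.5 kHz.

5.5 kHz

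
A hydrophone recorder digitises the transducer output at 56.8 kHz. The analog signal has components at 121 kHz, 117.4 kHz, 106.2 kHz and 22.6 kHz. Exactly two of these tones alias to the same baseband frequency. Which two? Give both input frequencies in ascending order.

fs/2 = 28.4 kHz.
121 kHz mod fs = 7.4 kHz.
7.4 kHz ≤ fs/2 = 28.4 kHz, appears at 7.4 kHz.
117.4 kHz mod fs = 3.8 kHz.
3.8 kHz ≤ fs/2 = 28.4 kHz, appears at 3.8 kHz.
106.2 kHz mod fs = 49.4 kHz.
49.4 kHz > fs/2 = 28.4 kHz, folds to fs − 49.4 kHz = 7.4 kHz.
22.6 kHz ≤ fs/2 = 28.4 kHz, passes unchanged.
106.2 kHz and 121 kHz both map to 7.4 kHz.

106.2 kHz, 121 kHz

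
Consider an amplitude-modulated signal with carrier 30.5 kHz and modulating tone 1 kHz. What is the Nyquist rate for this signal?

63 kHz

AM sidebands sit at fc ± fm = 29.5 kHz and 31.5 kHz.
Highest-frequency component: 31.5 kHz.
Nyquist rate = 2 × 31.5 kHz = 63 kHz.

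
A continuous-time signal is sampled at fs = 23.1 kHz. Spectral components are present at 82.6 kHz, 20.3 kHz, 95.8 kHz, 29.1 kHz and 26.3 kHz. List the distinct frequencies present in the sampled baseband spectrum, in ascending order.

fs/2 = 11.55 kHz.
82.6 kHz mod fs = 13.3 kHz.
13.3 kHz > fs/2 = 11.55 kHz, folds to fs − 13.3 kHz = 9.8 kHz.
20.3 kHz > fs/2 = 11.55 kHz, folds to fs − 20.3 kHz = 2.8 kHz.
95.8 kHz mod fs = 3.4 kHz.
3.4 kHz ≤ fs/2 = 11.55 kHz, appears at 3.4 kHz.
29.1 kHz mod fs = 6 kHz.
6 kHz ≤ fs/2 = 11.55 kHz, appears at 6 kHz.
26.3 kHz mod fs = 3.2 kHz.
3.2 kHz ≤ fs/2 = 11.55 kHz, appears at 3.2 kHz.
Distinct values: {2.8 kHz, 3.2 kHz, 3.4 kHz, 6 kHz, 9.8 kHz}.

2.8 kHz, 3.2 kHz, 3.4 kHz, 6 kHz, 9.8 kHz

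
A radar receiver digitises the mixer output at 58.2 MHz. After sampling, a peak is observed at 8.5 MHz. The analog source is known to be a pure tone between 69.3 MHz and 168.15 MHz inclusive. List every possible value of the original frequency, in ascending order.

Frequencies that alias to 8.5 MHz are k·fs ± 8.5 MHz for integer k ≥ 0.
k=0: 8.5 MHz.
k=1: 49.7 MHz, 66.7 MHz.
k=2: 107.9 MHz, 124.9 MHz.
k=3: 166.1 MHz, 183.1 MHz.
k=4: 224.3 MHz, 241.3 MHz.
Within [69.3 MHz, 168.15 MHz]: 107.9 MHz, 124.9 MHz, 166.1 MHz.

107.9 MHz, 124.9 MHz, 166.1 MHz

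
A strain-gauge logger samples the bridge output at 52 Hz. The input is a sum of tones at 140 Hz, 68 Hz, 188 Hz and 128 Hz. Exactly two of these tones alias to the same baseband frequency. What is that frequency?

fs/2 = 26 Hz.
140 Hz mod fs = 36 Hz.
36 Hz > fs/2 = 26 Hz, folds to fs − 36 Hz = 16 Hz.
68 Hz mod fs = 16 Hz.
16 Hz ≤ fs/2 = 26 Hz, appears at 16 Hz.
188 Hz mod fs = 32 Hz.
32 Hz > fs/2 = 26 Hz, folds to fs − 32 Hz = 20 Hz.
128 Hz mod fs = 24 Hz.
24 Hz ≤ fs/2 = 26 Hz, appears at 24 Hz.
68 Hz and 140 Hz both map to 16 Hz.

16 Hz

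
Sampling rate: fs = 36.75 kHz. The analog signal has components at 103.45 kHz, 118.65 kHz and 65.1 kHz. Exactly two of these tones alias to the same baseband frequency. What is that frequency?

8.4 kHz

fs/2 = 18.375 kHz.
103.45 kHz mod fs = 29.95 kHz.
29.95 kHz > fs/2 = 18.375 kHz, folds to fs − 29.95 kHz = 6.8 kHz.
118.65 kHz mod fs = 8.4 kHz.
8.4 kHz ≤ fs/2 = 18.375 kHz, appears at 8.4 kHz.
65.1 kHz mod fs = 28.35 kHz.
28.35 kHz > fs/2 = 18.375 kHz, folds to fs − 28.35 kHz = 8.4 kHz.
65.1 kHz and 118.65 kHz both map to 8.4 kHz.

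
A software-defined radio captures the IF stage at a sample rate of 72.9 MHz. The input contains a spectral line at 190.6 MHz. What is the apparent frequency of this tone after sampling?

190.6 MHz mod fs = 44.8 MHz.
44.8 MHz > fs/2 = 36.45 MHz, folds to fs − 44.8 MHz = 28.1 MHz.

28.1 MHz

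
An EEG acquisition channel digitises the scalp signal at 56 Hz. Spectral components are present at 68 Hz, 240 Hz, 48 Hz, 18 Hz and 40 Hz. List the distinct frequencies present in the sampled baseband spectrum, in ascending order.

fs/2 = 28 Hz.
68 Hz mod fs = 12 Hz.
12 Hz ≤ fs/2 = 28 Hz, appears at 12 Hz.
240 Hz mod fs = 16 Hz.
16 Hz ≤ fs/2 = 28 Hz, appears at 16 Hz.
48 Hz > fs/2 = 28 Hz, folds to fs − 48 Hz = 8 Hz.
18 Hz ≤ fs/2 = 28 Hz, passes unchanged.
40 Hz > fs/2 = 28 Hz, folds to fs − 40 Hz = 16 Hz.
Distinct values: {8 Hz, 12 Hz, 16 Hz, 18 Hz}.

8 Hz, 12 Hz, 16 Hz, 18 Hz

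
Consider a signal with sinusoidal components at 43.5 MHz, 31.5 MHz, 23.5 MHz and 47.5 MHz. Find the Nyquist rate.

95 MHz

Highest-frequency component: 47.5 MHz.
Nyquist rate = 2 × 47.5 MHz = 95 MHz.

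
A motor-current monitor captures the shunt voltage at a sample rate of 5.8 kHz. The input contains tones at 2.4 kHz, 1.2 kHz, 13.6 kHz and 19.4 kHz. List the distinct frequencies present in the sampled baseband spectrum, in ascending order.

fs/2 = 2.9 kHz.
2.4 kHz ≤ fs/2 = 2.9 kHz, passes unchanged.
1.2 kHz ≤ fs/2 = 2.9 kHz, passes unchanged.
13.6 kHz mod fs = 2 kHz.
2 kHz ≤ fs/2 = 2.9 kHz, appears at 2 kHz.
19.4 kHz mod fs = 2 kHz.
2 kHz ≤ fs/2 = 2.9 kHz, appears at 2 kHz.
Distinct values: {1.2 kHz, 2 kHz, 2.4 kHz}.

1.2 kHz, 2 kHz, 2.4 kHz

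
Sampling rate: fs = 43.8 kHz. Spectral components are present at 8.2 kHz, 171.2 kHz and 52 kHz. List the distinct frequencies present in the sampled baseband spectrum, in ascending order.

fs/2 = 21.9 kHz.
8.2 kHz ≤ fs/2 = 21.9 kHz, passes unchanged.
171.2 kHz mod fs = 39.8 kHz.
39.8 kHz > fs/2 = 21.9 kHz, folds to fs − 39.8 kHz = 4 kHz.
52 kHz mod fs = 8.2 kHz.
8.2 kHz ≤ fs/2 = 21.9 kHz, appears at 8.2 kHz.
Distinct values: {4 kHz, 8.2 kHz}.

4 kHz, 8.2 kHz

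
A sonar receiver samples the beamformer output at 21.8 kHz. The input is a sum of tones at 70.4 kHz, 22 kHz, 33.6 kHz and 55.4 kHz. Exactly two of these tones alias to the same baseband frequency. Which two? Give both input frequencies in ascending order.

fs/2 = 10.9 kHz.
70.4 kHz mod fs = 5 kHz.
5 kHz ≤ fs/2 = 10.9 kHz, appears at 5 kHz.
22 kHz mod fs = 0.2 kHz.
0.2 kHz ≤ fs/2 = 10.9 kHz, appears at 0.2 kHz.
33.6 kHz mod fs = 11.8 kHz.
11.8 kHz > fs/2 = 10.9 kHz, folds to fs − 11.8 kHz = 10 kHz.
55.4 kHz mod fs = 11.8 kHz.
11.8 kHz > fs/2 = 10.9 kHz, folds to fs − 11.8 kHz = 10 kHz.
33.6 kHz and 55.4 kHz both map to 10 kHz.

33.6 kHz, 55.4 kHz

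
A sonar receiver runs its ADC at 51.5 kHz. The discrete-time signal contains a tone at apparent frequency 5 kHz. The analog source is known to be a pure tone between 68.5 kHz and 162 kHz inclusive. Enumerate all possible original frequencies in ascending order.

98 kHz, 108 kHz, 149.5 kHz, 159.5 kHz

Frequencies that alias to 5 kHz are k·fs ± 5 kHz for integer k ≥ 0.
k=0: 5 kHz.
k=1: 46.5 kHz, 56.5 kHz.
k=2: 98 kHz, 108 kHz.
k=3: 149.5 kHz, 159.5 kHz.
k=4: 201 kHz, 211 kHz.
Within [68.5 kHz, 162 kHz]: 98 kHz, 108 kHz, 149.5 kHz, 159.5 kHz.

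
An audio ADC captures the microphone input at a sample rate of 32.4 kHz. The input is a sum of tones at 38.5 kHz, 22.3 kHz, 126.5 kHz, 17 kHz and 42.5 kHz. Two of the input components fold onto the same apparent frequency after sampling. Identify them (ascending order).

22.3 kHz, 42.5 kHz

fs/2 = 16.2 kHz.
38.5 kHz mod fs = 6.1 kHz.
6.1 kHz ≤ fs/2 = 16.2 kHz, appears at 6.1 kHz.
22.3 kHz > fs/2 = 16.2 kHz, folds to fs − 22.3 kHz = 10.1 kHz.
126.5 kHz mod fs = 29.3 kHz.
29.3 kHz > fs/2 = 16.2 kHz, folds to fs − 29.3 kHz = 3.1 kHz.
17 kHz > fs/2 = 16.2 kHz, folds to fs − 17 kHz = 15.4 kHz.
42.5 kHz mod fs = 10.1 kHz.
10.1 kHz ≤ fs/2 = 16.2 kHz, appears at 10.1 kHz.
22.3 kHz and 42.5 kHz both map to 10.1 kHz.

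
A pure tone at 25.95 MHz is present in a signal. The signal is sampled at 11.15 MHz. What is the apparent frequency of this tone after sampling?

3.65 MHz

25.95 MHz mod fs = 3.65 MHz.
3.65 MHz ≤ fs/2 = 5.575 MHz, appears at 3.65 MHz.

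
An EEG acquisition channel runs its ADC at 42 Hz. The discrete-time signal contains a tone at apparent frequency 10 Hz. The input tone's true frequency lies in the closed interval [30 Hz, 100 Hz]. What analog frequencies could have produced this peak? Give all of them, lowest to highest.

32 Hz, 52 Hz, 74 Hz, 94 Hz

Frequencies that alias to 10 Hz are k·fs ± 10 Hz for integer k ≥ 0.
k=0: 10 Hz.
k=1: 32 Hz, 52 Hz.
k=2: 74 Hz, 94 Hz.
k=3: 116 Hz, 136 Hz.
Within [30 Hz, 100 Hz]: 32 Hz, 52 Hz, 74 Hz, 94 Hz.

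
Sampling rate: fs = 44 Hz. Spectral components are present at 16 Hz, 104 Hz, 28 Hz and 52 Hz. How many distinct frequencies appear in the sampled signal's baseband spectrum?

fs/2 = 22 Hz.
16 Hz ≤ fs/2 = 22 Hz, passes unchanged.
104 Hz mod fs = 16 Hz.
16 Hz ≤ fs/2 = 22 Hz, appears at 16 Hz.
28 Hz > fs/2 = 22 Hz, folds to fs − 28 Hz = 16 Hz.
52 Hz mod fs = 8 Hz.
8 Hz ≤ fs/2 = 22 Hz, appears at 8 Hz.
Distinct values: {8 Hz, 16 Hz} → 2.

2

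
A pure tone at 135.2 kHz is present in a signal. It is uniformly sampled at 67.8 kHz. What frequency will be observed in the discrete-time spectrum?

135.2 kHz mod fs = 67.4 kHz.
67.4 kHz > fs/2 = 33.9 kHz, folds to fs − 67.4 kHz = 0.4 kHz.

0.4 kHz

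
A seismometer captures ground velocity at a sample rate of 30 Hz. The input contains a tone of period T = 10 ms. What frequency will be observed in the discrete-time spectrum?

10 Hz

T = 10 ms → f = 1/T = 100 Hz.
100 Hz mod fs = 10 Hz.
10 Hz ≤ fs/2 = 15 Hz, appears at 10 Hz.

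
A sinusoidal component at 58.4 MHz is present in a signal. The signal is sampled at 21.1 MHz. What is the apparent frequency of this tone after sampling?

4.9 MHz

58.4 MHz mod fs = 16.2 MHz.
16.2 MHz > fs/2 = 10.55 MHz, folds to fs − 16.2 MHz = 4.9 MHz.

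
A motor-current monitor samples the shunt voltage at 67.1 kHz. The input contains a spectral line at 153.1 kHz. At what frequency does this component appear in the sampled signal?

18.9 kHz

153.1 kHz mod fs = 18.9 kHz.
18.9 kHz ≤ fs/2 = 33.55 kHz, appears at 18.9 kHz.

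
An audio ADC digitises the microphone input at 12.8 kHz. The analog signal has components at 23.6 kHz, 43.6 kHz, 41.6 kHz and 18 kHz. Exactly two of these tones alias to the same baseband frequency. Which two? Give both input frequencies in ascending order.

fs/2 = 6.4 kHz.
23.6 kHz mod fs = 10.8 kHz.
10.8 kHz > fs/2 = 6.4 kHz, folds to fs − 10.8 kHz = 2 kHz.
43.6 kHz mod fs = 5.2 kHz.
5.2 kHz ≤ fs/2 = 6.4 kHz, appears at 5.2 kHz.
41.6 kHz mod fs = 3.2 kHz.
3.2 kHz ≤ fs/2 = 6.4 kHz, appears at 3.2 kHz.
18 kHz mod fs = 5.2 kHz.
5.2 kHz ≤ fs/2 = 6.4 kHz, appears at 5.2 kHz.
18 kHz and 43.6 kHz both map to 5.2 kHz.

18 kHz, 43.6 kHz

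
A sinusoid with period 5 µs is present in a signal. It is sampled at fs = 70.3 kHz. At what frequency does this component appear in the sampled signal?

10.9 kHz

T = 5 µs → f = 1/T = 200 kHz.
200 kHz mod fs = 59.4 kHz.
59.4 kHz > fs/2 = 35.15 kHz, folds to fs − 59.4 kHz = 10.9 kHz.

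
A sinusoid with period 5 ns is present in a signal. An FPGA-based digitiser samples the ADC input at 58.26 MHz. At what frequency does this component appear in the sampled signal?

T = 5 ns → f = 1/T = 200 MHz.
200 MHz mod fs = 25.22 MHz.
25.22 MHz ≤ fs/2 = 29.13 MHz, appears at 25.22 MHz.

25.22 MHz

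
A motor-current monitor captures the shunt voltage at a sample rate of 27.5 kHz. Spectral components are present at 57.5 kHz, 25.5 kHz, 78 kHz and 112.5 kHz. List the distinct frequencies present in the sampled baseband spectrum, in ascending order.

fs/2 = 13.75 kHz.
57.5 kHz mod fs = 2.5 kHz.
2.5 kHz ≤ fs/2 = 13.75 kHz, appears at 2.5 kHz.
25.5 kHz > fs/2 = 13.75 kHz, folds to fs − 25.5 kHz = 2 kHz.
78 kHz mod fs = 23 kHz.
23 kHz > fs/2 = 13.75 kHz, folds to fs − 23 kHz = 4.5 kHz.
112.5 kHz mod fs = 2.5 kHz.
2.5 kHz ≤ fs/2 = 13.75 kHz, appears at 2.5 kHz.
Distinct values: {2 kHz, 2.5 kHz, 4.5 kHz}.

2 kHz, 2.5 kHz, 4.5 kHz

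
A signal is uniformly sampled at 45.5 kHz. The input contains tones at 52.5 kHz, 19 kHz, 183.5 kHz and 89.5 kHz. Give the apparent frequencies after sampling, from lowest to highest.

1.5 kHz, 7 kHz, 19 kHz

fs/2 = 22.75 kHz.
52.5 kHz mod fs = 7 kHz.
7 kHz ≤ fs/2 = 22.75 kHz, appears at 7 kHz.
19 kHz ≤ fs/2 = 22.75 kHz, passes unchanged.
183.5 kHz mod fs = 1.5 kHz.
1.5 kHz ≤ fs/2 = 22.75 kHz, appears at 1.5 kHz.
89.5 kHz mod fs = 44 kHz.
44 kHz > fs/2 = 22.75 kHz, folds to fs − 44 kHz = 1.5 kHz.
Distinct values: {1.5 kHz, 7 kHz, 19 kHz}.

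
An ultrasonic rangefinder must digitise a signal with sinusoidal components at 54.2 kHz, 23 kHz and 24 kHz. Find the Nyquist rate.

Highest-frequency component: 54.2 kHz.
Nyquist rate = 2 × 54.2 kHz = 108.4 kHz.

108.4 kHz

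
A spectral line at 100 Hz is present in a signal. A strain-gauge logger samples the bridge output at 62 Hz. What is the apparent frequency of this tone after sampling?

24 Hz

100 Hz mod fs = 38 Hz.
38 Hz > fs/2 = 31 Hz, folds to fs − 38 Hz = 24 Hz.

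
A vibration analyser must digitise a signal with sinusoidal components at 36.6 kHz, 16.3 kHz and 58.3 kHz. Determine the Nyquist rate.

116.6 kHz

Highest-frequency component: 58.3 kHz.
Nyquist rate = 2 × 58.3 kHz = 116.6 kHz.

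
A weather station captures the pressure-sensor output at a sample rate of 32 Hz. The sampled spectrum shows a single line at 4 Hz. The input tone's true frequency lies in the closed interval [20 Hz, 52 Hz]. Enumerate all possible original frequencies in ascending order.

28 Hz, 36 Hz

Frequencies that alias to 4 Hz are k·fs ± 4 Hz for integer k ≥ 0.
k=0: 4 Hz.
k=1: 28 Hz, 36 Hz.
k=2: 60 Hz, 68 Hz.
Within [20 Hz, 52 Hz]: 28 Hz, 36 Hz.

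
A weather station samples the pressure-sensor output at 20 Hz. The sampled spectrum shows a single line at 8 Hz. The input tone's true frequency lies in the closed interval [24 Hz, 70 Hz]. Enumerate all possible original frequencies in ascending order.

Frequencies that alias to 8 Hz are k·fs ± 8 Hz for integer k ≥ 0.
k=0: 8 Hz.
k=1: 12 Hz, 28 Hz.
k=2: 32 Hz, 48 Hz.
k=3: 52 Hz, 68 Hz.
k=4: 72 Hz, 88 Hz.
Within [24 Hz, 70 Hz]: 28 Hz, 32 Hz, 48 Hz, 52 Hz, 68 Hz.

28 Hz, 32 Hz, 48 Hz, 52 Hz, 68 Hz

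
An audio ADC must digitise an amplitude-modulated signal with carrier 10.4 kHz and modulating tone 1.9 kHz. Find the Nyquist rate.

24.6 kHz

AM sidebands sit at fc ± fm = 8.5 kHz and 12.3 kHz.
Highest-frequency component: 12.3 kHz.
Nyquist rate = 2 × 12.3 kHz = 24.6 kHz.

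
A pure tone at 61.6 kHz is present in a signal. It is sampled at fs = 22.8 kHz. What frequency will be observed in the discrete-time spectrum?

61.6 kHz mod fs = 16 kHz.
16 kHz > fs/2 = 11.4 kHz, folds to fs − 16 kHz = 6.8 kHz.

6.8 kHz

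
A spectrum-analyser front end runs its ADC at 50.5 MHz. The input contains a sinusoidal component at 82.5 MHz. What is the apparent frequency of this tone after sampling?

82.5 MHz mod fs = 32 MHz.
32 MHz > fs/2 = 25.25 MHz, folds to fs − 32 MHz = 18.5 MHz.

18.5 MHz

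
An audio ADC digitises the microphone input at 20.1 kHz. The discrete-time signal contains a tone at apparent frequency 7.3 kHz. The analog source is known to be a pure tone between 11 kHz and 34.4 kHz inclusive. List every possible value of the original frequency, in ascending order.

12.8 kHz, 27.4 kHz, 32.9 kHz

Frequencies that alias to 7.3 kHz are k·fs ± 7.3 kHz for integer k ≥ 0.
k=0: 7.3 kHz.
k=1: 12.8 kHz, 27.4 kHz.
k=2: 32.9 kHz, 47.5 kHz.
k=3: 53 kHz, 67.6 kHz.
Within [11 kHz, 34.4 kHz]: 12.8 kHz, 27.4 kHz, 32.9 kHz.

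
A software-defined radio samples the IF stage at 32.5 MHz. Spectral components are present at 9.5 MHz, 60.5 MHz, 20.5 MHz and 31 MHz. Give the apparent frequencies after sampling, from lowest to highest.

fs/2 = 16.25 MHz.
9.5 MHz ≤ fs/2 = 16.25 MHz, passes unchanged.
60.5 MHz mod fs = 28 MHz.
28 MHz > fs/2 = 16.25 MHz, folds to fs − 28 MHz = 4.5 MHz.
20.5 MHz > fs/2 = 16.25 MHz, folds to fs − 20.5 MHz = 12 MHz.
31 MHz > fs/2 = 16.25 MHz, folds to fs − 31 MHz = 1.5 MHz.
Distinct values: {1.5 MHz, 4.5 MHz, 9.5 MHz, 12 MHz}.

1.5 MHz, 4.5 MHz, 9.5 MHz, 12 MHz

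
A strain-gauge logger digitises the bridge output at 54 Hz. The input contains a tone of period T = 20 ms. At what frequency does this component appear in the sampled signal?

4 Hz

T = 20 ms → f = 1/T = 50 Hz.
50 Hz > fs/2 = 27 Hz, folds to fs − 50 Hz = 4 Hz.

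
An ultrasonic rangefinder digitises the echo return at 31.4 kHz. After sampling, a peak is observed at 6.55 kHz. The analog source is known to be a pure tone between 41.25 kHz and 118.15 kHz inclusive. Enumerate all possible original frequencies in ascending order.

56.25 kHz, 69.35 kHz, 87.65 kHz, 100.75 kHz

Frequencies that alias to 6.55 kHz are k·fs ± 6.55 kHz for integer k ≥ 0.
k=0: 6.55 kHz.
k=1: 24.85 kHz, 37.95 kHz.
k=2: 56.25 kHz, 69.35 kHz.
k=3: 87.65 kHz, 100.75 kHz.
k=4: 119.05 kHz, 132.15 kHz.
Within [41.25 kHz, 118.15 kHz]: 56.25 kHz, 69.35 kHz, 87.65 kHz, 100.75 kHz.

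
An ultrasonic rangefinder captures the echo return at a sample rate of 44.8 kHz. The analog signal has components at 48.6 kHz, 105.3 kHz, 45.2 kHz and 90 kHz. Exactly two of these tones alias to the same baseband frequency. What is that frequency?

fs/2 = 22.4 kHz.
48.6 kHz mod fs = 3.8 kHz.
3.8 kHz ≤ fs/2 = 22.4 kHz, appears at 3.8 kHz.
105.3 kHz mod fs = 15.7 kHz.
15.7 kHz ≤ fs/2 = 22.4 kHz, appears at 15.7 kHz.
45.2 kHz mod fs = 0.4 kHz.
0.4 kHz ≤ fs/2 = 22.4 kHz, appears at 0.4 kHz.
90 kHz mod fs = 0.4 kHz.
0.4 kHz ≤ fs/2 = 22.4 kHz, appears at 0.4 kHz.
45.2 kHz and 90 kHz both map to 0.4 kHz.

0.4 kHz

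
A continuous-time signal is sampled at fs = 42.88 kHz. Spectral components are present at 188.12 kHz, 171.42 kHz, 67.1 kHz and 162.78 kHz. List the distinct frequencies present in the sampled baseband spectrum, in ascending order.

fs/2 = 21.44 kHz.
188.12 kHz mod fs = 16.6 kHz.
16.6 kHz ≤ fs/2 = 21.44 kHz, appears at 16.6 kHz.
171.42 kHz mod fs = 42.78 kHz.
42.78 kHz > fs/2 = 21.44 kHz, folds to fs − 42.78 kHz = 0.1 kHz.
67.1 kHz mod fs = 24.22 kHz.
24.22 kHz > fs/2 = 21.44 kHz, folds to fs − 24.22 kHz = 18.66 kHz.
162.78 kHz mod fs = 34.14 kHz.
34.14 kHz > fs/2 = 21.44 kHz, folds to fs − 34.14 kHz = 8.74 kHz.
Distinct values: {0.1 kHz, 8.74 kHz, 16.6 kHz, 18.66 kHz}.

0.1 kHz, 8.74 kHz, 16.6 kHz, 18.66 kHz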